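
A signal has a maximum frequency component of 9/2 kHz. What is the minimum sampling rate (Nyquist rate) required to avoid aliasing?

By the Nyquist-Shannon sampling theorem,
the minimum sampling rate (Nyquist rate) must be at least 2 * f_max.
Nyquist rate = 2 * 9/2 kHz = 9 kHz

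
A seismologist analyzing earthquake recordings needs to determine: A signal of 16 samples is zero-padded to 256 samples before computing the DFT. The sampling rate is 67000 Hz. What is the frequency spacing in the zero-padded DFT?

Original DFT: N = 16, resolution = f_s/N = 67000/16 = 8375/2 Hz
Zero-padded DFT: N = 256, resolution = f_s/N = 67000/256 = 8375/32 Hz
Zero-padding interpolates the spectrum (finer frequency grid)
but does NOT improve the true spectral resolution (ability to resolve close frequencies).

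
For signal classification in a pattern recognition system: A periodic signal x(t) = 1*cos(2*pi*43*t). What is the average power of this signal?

Average power of A*cos(wt) is A^2/2.
P = 1^2 / 2 = 1/2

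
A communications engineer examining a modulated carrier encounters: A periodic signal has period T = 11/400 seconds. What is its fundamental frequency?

The fundamental frequency is the reciprocal of the period.
f = 1/T = 1/(11/400) = 400/11 Hz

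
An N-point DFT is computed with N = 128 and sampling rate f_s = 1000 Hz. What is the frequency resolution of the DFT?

DFT frequency resolution = f_s / N
= 1000 / 128 = 125/16 Hz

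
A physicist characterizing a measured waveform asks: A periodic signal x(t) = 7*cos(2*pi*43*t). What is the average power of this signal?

Average power of A*cos(wt) is A^2/2.
P = 7^2 / 2 = 49/2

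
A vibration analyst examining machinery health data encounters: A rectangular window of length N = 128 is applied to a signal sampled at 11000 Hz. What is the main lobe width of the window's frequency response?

For a rectangular window of length N,
the main lobe width in frequency is 2*f_s/N.
= 2*11000/128 = 1375/8 Hz
This determines the minimum frequency separation for resolving two sinusoids.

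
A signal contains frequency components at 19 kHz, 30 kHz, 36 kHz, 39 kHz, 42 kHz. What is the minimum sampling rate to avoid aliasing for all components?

The highest frequency component is f_max = 42 kHz.
Nyquist rate = 2 * f_max = 2 * 42 kHz = 84 kHz.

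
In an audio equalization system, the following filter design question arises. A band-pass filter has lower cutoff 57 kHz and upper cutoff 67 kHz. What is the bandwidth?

Bandwidth = f_high - f_low
= 67 kHz - 57 kHz = 10 kHz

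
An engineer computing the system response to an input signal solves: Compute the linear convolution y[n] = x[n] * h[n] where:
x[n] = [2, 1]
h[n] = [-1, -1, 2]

y[n] = sum_k x[k]*h[n-k]. Output length = len(x) + len(h) - 1 = 2 + 3 - 1 = 4.
y[0] = 2*-1 = -2
y[1] = 1*-1 + 2*-1 = -3
y[2] = 1*-1 + 2*2 = 3
y[3] = 1*2 = 2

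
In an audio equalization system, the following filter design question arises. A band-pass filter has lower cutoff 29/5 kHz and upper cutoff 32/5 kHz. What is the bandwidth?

Bandwidth = f_high - f_low
= 32/5 kHz - 29/5 kHz = 3/5 kHz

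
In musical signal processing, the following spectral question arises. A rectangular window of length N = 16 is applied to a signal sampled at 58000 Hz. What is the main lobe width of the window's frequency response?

For a rectangular window of length N,
the main lobe width in frequency is 2*f_s/N.
= 2*58000/16 = 7250 Hz
This determines the minimum frequency separation for resolving two sinusoids.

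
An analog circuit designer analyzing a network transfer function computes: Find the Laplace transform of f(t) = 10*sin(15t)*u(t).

Standard pair: sin(wt)*u(t) <-> w/(s^2+w^2)
With w = 15: L{10*sin(15t)*u(t)} = 150/(s^2+225)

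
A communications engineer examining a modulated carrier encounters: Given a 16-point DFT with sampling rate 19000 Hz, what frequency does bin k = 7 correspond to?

The frequency of DFT bin k is: f_k = k * f_s / N
f_7 = 7 * 19000 / 16 = 16625/2 Hz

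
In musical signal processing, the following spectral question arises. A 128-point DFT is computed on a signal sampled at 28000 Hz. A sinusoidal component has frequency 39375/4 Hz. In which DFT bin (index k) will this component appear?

DFT frequency resolution = f_s/N = 28000/128 = 875/4 Hz
Bin index k = f_signal / resolution = 39375/4 / 875/4 = 45
The signal frequency 39375/4 Hz falls in DFT bin k = 45.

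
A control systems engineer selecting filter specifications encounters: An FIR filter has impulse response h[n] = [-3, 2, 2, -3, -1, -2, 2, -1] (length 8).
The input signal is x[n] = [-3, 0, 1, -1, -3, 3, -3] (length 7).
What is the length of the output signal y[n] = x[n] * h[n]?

For linear convolution, the output length is:
len(y) = len(x) + len(h) - 1 = 7 + 8 - 1 = 14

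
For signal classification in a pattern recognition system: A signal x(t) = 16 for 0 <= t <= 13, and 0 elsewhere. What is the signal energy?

Energy = integral of |x(t)|^2 dt over the signal duration
= 16^2 * 13 = 256 * 13 = 3328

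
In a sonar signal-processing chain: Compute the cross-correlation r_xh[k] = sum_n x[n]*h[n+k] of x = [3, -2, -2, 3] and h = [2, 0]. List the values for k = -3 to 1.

Both sequences indexed from 0 and zero outside their support.
Lags with overlap: k = -3 to 1.
  r_xh[-3] = x[3]*h[0] = 6
  r_xh[-2] = x[2]*h[0] + x[3]*h[1] = -4
  r_xh[-1] = x[1]*h[0] + x[2]*h[1] = -4
  r_xh[0] = x[0]*h[0] + x[1]*h[1] = 6
  r_xh[1] = x[0]*h[1] = 0
r_xh = [6, -4, -4, 6, 0] (for k = -3, ..., 1)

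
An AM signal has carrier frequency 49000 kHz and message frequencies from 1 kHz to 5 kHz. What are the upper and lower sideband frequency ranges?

Upper sideband (USB) = fc + [fm_low, fm_high] = 49000 + [1, 5] = [49001, 49005] kHz
Lower sideband (LSB) = fc - [fm_high, fm_low] = 49000 - [5, 1] = [48995, 48999] kHz
Total occupied spectrum: 48995 kHz to 49005 kHz (plus carrier at 49000 kHz)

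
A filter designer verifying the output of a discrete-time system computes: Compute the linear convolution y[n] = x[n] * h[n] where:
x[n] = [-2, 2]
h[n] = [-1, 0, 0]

y[n] = sum_k x[k]*h[n-k]. Output length = len(x) + len(h) - 1 = 2 + 3 - 1 = 4.
y[0] = -2*-1 = 2
y[1] = 2*-1 + -2*0 = -2
y[2] = 2*0 + -2*0 = 0
y[3] = 2*0 = 0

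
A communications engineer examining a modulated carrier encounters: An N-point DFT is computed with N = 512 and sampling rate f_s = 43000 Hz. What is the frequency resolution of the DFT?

DFT frequency resolution = f_s / N
= 43000 / 512 = 5375/64 Hz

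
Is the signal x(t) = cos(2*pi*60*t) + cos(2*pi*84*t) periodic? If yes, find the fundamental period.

f1 = 60 Hz, f2 = 84 Hz
Period T1 = 1/60, T2 = 1/84
Ratio T1/T2 = 84/60, which is rational.
The signal is periodic with fundamental period T = 1/GCD(60,84) = 1/12 s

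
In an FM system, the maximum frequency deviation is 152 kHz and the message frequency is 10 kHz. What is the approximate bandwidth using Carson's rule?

Carson's rule: BW = 2*(delta_f + f_m)
= 2*(152 + 10) kHz = 324 kHz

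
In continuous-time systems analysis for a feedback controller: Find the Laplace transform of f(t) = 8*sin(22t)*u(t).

Standard pair: sin(wt)*u(t) <-> w/(s^2+w^2)
With w = 22: L{8*sin(22t)*u(t)} = 176/(s^2+484)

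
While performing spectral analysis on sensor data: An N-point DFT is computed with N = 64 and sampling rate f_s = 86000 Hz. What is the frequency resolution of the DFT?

DFT frequency resolution = f_s / N
= 86000 / 64 = 5375/4 Hz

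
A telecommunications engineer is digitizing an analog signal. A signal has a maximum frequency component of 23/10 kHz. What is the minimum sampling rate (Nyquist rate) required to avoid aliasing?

By the Nyquist-Shannon sampling theorem,
the minimum sampling rate (Nyquist rate) must be at least 2 * f_max.
Nyquist rate = 2 * 23/10 kHz = 23/5 kHz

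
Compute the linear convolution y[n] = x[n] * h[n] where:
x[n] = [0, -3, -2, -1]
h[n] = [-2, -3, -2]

y[n] = sum_k x[k]*h[n-k]. Output length = len(x) + len(h) - 1 = 4 + 3 - 1 = 6.
y[0] = 0*-2 = 0
y[1] = -3*-2 + 0*-3 = 6
y[2] = -2*-2 + -3*-3 + 0*-2 = 13
y[3] = -1*-2 + -2*-3 + -3*-2 = 14
y[4] = -1*-3 + -2*-2 = 7
y[5] = -1*-2 = 2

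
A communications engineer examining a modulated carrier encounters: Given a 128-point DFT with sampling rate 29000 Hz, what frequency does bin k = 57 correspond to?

The frequency of DFT bin k is: f_k = k * f_s / N
f_57 = 57 * 29000 / 128 = 206625/16 Hz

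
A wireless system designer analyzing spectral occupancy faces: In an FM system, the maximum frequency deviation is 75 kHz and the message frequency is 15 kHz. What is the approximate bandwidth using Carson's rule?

Carson's rule: BW = 2*(delta_f + f_m)
= 2*(75 + 15) kHz = 180 kHz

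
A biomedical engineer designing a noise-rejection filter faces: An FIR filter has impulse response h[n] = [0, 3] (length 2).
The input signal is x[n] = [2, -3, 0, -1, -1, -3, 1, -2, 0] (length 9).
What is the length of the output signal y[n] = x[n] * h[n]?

For linear convolution, the output length is:
len(y) = len(x) + len(h) - 1 = 9 + 2 - 1 = 10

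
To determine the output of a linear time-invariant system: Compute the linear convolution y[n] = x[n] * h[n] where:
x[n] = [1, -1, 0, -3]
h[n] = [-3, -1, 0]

y[n] = sum_k x[k]*h[n-k]. Output length = len(x) + len(h) - 1 = 4 + 3 - 1 = 6.
y[0] = 1*-3 = -3
y[1] = -1*-3 + 1*-1 = 2
y[2] = 0*-3 + -1*-1 + 1*0 = 1
y[3] = -3*-3 + 0*-1 + -1*0 = 9
y[4] = -3*-1 + 0*0 = 3
y[5] = -3*0 = 0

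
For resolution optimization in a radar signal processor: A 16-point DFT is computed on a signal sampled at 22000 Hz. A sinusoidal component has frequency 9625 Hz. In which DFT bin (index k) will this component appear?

DFT frequency resolution = f_s/N = 22000/16 = 1375 Hz
Bin index k = f_signal / resolution = 9625 / 1375 = 7
The signal frequency 9625 Hz falls in DFT bin k = 7.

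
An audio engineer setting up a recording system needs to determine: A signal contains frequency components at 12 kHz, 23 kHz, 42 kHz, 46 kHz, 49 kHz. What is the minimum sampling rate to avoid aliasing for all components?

The highest frequency component is f_max = 49 kHz.
Nyquist rate = 2 * f_max = 2 * 49 kHz = 98 kHz.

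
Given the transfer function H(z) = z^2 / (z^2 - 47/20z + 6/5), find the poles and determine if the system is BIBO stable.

Poles are roots of the denominator: z^2 - 47/20z + 6/5 = 0.
Quadratic formula: z = [-(-47/20) +/- sqrt((-47/20)^2 - 4*(6/5))] / 2
Discriminant = 2209/400 - 24/5 = 289/400; sqrt = 17/20.
z = (47/20 +/- 17/20) / 2 => z = 8/5 or z = 3/4.
|p1| = 8/5, |p2| = 3/4.
For BIBO stability, all poles must lie inside the unit circle (|p| < 1).
System is UNSTABLE since at least one |p| >= 1.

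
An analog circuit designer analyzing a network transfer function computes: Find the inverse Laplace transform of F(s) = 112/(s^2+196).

Standard pair: w/(s^2+w^2) <-> sin(wt)*u(t)
Recognize w^2 = 196, so w = 14; numerator 112 = 8*14.
f(t) = 8*sin(14t)*u(t)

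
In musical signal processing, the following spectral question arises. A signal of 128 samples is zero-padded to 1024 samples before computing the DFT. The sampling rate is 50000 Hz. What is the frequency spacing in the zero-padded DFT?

Original DFT: N = 128, resolution = f_s/N = 50000/128 = 3125/8 Hz
Zero-padded DFT: N = 1024, resolution = f_s/N = 50000/1024 = 3125/64 Hz
Zero-padding interpolates the spectrum (finer frequency grid)
but does NOT improve the true spectral resolution (ability to resolve close frequencies).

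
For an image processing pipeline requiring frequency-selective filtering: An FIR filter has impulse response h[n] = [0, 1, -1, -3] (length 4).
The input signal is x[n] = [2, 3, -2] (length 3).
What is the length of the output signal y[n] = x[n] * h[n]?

For linear convolution, the output length is:
len(y) = len(x) + len(h) - 1 = 3 + 4 - 1 = 6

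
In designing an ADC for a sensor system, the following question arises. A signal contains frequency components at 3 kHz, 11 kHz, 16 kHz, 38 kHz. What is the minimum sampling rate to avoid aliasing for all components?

The highest frequency component is f_max = 38 kHz.
Nyquist rate = 2 * f_max = 2 * 38 kHz = 76 kHz.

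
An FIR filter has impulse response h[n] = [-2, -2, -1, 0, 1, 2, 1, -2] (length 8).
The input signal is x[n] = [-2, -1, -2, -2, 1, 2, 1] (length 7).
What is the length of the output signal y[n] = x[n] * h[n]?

For linear convolution, the output length is:
len(y) = len(x) + len(h) - 1 = 7 + 8 - 1 = 14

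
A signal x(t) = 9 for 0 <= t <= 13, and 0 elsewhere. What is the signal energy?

Energy = integral of |x(t)|^2 dt over the signal duration
= 9^2 * 13 = 81 * 13 = 1053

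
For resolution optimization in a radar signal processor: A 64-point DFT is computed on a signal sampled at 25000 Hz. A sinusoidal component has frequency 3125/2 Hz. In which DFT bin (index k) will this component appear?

DFT frequency resolution = f_s/N = 25000/64 = 3125/8 Hz
Bin index k = f_signal / resolution = 3125/2 / 3125/8 = 4
The signal frequency 3125/2 Hz falls in DFT bin k = 4.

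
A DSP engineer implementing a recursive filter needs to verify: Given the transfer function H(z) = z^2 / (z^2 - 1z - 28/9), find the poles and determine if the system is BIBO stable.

Poles are roots of the denominator: z^2 - 1z - 28/9 = 0.
Quadratic formula: z = [-(-1) +/- sqrt((-1)^2 - 4*(-28/9))] / 2
Discriminant = 1 + 112/9 = 121/9; sqrt = 11/3.
z = (1 +/- 11/3) / 2 => z = 7/3 or z = -4/3.
|p1| = 7/3, |p2| = 4/3.
For BIBO stability, all poles must lie inside the unit circle (|p| < 1).
System is UNSTABLE since at least one |p| >= 1.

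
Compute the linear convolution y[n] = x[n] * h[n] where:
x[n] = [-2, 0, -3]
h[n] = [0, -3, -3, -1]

y[n] = sum_k x[k]*h[n-k]. Output length = len(x) + len(h) - 1 = 3 + 4 - 1 = 6.
y[0] = -2*0 = 0
y[1] = 0*0 + -2*-3 = 6
y[2] = -3*0 + 0*-3 + -2*-3 = 6
y[3] = -3*-3 + 0*-3 + -2*-1 = 11
y[4] = -3*-3 + 0*-1 = 9
y[5] = -3*-1 = 3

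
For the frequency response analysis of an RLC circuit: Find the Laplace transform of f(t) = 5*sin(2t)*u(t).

Standard pair: sin(wt)*u(t) <-> w/(s^2+w^2)
With w = 2: L{5*sin(2t)*u(t)} = 10/(s^2+4)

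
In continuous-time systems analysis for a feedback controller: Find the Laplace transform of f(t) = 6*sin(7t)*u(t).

Standard pair: sin(wt)*u(t) <-> w/(s^2+w^2)
With w = 7: L{6*sin(7t)*u(t)} = 42/(s^2+49)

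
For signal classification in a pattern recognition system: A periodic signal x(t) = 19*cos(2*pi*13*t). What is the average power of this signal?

Average power of A*cos(wt) is A^2/2.
P = 19^2 / 2 = 361/2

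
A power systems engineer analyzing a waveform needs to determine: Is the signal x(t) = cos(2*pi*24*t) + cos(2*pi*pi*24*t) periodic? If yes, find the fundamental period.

f1 = 24 Hz, f2 = 24*pi Hz
Ratio f2/f1 = pi, which is irrational.
Since the frequency ratio is irrational, no common period exists.
The signal is not periodic.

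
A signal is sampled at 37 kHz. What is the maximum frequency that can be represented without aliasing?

The maximum frequency that can be represented without aliasing
is the Nyquist frequency: f_max = f_s / 2 = 37 kHz / 2 = 37/2 kHz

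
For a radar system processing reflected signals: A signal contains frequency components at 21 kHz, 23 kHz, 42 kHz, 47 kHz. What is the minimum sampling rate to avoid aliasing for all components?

The highest frequency component is f_max = 47 kHz.
Nyquist rate = 2 * f_max = 2 * 47 kHz = 94 kHz.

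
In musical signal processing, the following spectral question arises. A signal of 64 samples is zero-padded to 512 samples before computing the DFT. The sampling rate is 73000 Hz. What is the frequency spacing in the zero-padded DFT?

Original DFT: N = 64, resolution = f_s/N = 73000/64 = 9125/8 Hz
Zero-padded DFT: N = 512, resolution = f_s/N = 73000/512 = 9125/64 Hz
Zero-padding interpolates the spectrum (finer frequency grid)
but does NOT improve the true spectral resolution (ability to resolve close frequencies).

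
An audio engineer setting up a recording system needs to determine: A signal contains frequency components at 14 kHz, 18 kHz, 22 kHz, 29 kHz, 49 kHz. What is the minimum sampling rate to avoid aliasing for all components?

The highest frequency component is f_max = 49 kHz.
Nyquist rate = 2 * f_max = 2 * 49 kHz = 98 kHz.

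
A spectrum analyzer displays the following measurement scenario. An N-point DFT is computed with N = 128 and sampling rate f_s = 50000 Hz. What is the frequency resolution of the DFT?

DFT frequency resolution = f_s / N
= 50000 / 128 = 3125/8 Hz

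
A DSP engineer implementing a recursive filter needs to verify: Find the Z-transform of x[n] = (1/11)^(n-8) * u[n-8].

Time-shifting property: if X(z) = Z{x[n]}, then Z{x[n-d]} = z^(-d) * X(z)
X(z) = z/(z - 1/11) for x[n] = (1/11)^n * u[n]
Z{x[n-8]} = z^(-8) * z/(z - 1/11) = z^(-7)/(z - 1/11)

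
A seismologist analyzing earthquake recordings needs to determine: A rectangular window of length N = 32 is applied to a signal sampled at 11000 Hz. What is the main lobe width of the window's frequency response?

For a rectangular window of length N,
the main lobe width in frequency is 2*f_s/N.
= 2*11000/32 = 1375/2 Hz
This determines the minimum frequency separation for resolving two sinusoids.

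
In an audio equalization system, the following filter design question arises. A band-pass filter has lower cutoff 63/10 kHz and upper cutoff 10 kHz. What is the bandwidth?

Bandwidth = f_high - f_low
= 10 kHz - 63/10 kHz = 37/10 kHz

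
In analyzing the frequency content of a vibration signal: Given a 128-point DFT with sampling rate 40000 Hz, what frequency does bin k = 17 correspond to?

The frequency of DFT bin k is: f_k = k * f_s / N
f_17 = 17 * 40000 / 128 = 10625/2 Hz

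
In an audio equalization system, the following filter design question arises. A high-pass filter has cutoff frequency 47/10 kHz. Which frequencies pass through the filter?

A high-pass filter passes all frequencies above the cutoff frequency 47/10 kHz and attenuates lower frequencies.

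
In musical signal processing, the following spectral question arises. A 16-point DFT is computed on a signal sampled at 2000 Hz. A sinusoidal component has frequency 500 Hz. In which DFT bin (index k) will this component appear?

DFT frequency resolution = f_s/N = 2000/16 = 125 Hz
Bin index k = f_signal / resolution = 500 / 125 = 4
The signal frequency 500 Hz falls in DFT bin k = 4.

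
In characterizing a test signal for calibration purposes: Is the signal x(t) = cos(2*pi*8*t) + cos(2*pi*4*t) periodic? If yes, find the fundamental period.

f1 = 8 Hz, f2 = 4 Hz
Period T1 = 1/8, T2 = 1/4
Ratio T1/T2 = 4/8, which is rational.
The signal is periodic with fundamental period T = 1/GCD(8,4) = 1/4 s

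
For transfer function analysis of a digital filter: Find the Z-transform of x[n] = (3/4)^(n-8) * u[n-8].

Time-shifting property: if X(z) = Z{x[n]}, then Z{x[n-d]} = z^(-d) * X(z)
X(z) = z/(z - 3/4) for x[n] = (3/4)^n * u[n]
Z{x[n-8]} = z^(-8) * z/(z - 3/4) = z^(-7)/(z - 3/4)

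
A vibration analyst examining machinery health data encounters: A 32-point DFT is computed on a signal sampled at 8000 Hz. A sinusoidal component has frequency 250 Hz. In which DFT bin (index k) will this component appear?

DFT frequency resolution = f_s/N = 8000/32 = 250 Hz
Bin index k = f_signal / resolution = 250 / 250 = 1
The signal frequency 250 Hz falls in DFT bin k = 1.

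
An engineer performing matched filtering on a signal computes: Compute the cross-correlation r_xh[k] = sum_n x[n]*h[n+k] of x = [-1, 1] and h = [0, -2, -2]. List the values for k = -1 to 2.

Both sequences indexed from 0 and zero outside their support.
Lags with overlap: k = -1 to 2.
  r_xh[-1] = x[1]*h[0] = 0
  r_xh[0] = x[0]*h[0] + x[1]*h[1] = -2
  r_xh[1] = x[0]*h[1] + x[1]*h[2] = 0
  r_xh[2] = x[0]*h[2] = 2
r_xh = [0, -2, 0, 2] (for k = -1, ..., 2)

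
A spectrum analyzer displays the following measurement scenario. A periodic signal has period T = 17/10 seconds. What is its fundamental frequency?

The fundamental frequency is the reciprocal of the period.
f = 1/T = 1/(17/10) = 10/17 Hz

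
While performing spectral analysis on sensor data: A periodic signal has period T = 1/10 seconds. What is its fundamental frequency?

The fundamental frequency is the reciprocal of the period.
f = 1/T = 1/(1/10) = 10 Hz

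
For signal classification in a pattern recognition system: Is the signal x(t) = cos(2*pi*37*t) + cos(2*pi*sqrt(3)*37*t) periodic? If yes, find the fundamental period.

f1 = 37 Hz, f2 = 37*sqrt(3) Hz
Ratio f2/f1 = sqrt(3), which is irrational.
Since the frequency ratio is irrational, no common period exists.
The signal is not periodic.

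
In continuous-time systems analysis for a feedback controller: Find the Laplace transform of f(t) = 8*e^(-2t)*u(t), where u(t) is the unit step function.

Standard Laplace transform pair:
e^(-at)*u(t) <-> 1/(s+a)
With a = 2: L{8*e^(-2t)*u(t)} = 8/(s+2), ROC: Re(s) > -2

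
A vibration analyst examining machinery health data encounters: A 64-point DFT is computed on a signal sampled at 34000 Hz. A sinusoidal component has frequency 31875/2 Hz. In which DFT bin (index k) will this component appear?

DFT frequency resolution = f_s/N = 34000/64 = 2125/4 Hz
Bin index k = f_signal / resolution = 31875/2 / 2125/4 = 30
The signal frequency 31875/2 Hz falls in DFT bin k = 30.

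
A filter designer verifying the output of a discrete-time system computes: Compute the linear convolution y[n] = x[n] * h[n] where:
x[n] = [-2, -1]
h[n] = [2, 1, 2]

y[n] = sum_k x[k]*h[n-k]. Output length = len(x) + len(h) - 1 = 2 + 3 - 1 = 4.
y[0] = -2*2 = -4
y[1] = -1*2 + -2*1 = -4
y[2] = -1*1 + -2*2 = -5
y[3] = -1*2 = -2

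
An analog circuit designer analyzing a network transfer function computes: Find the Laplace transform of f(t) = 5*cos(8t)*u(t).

Standard pair: cos(wt)*u(t) <-> s/(s^2+w^2)
With w = 8: L{5*cos(8t)*u(t)} = 5s/(s^2+64)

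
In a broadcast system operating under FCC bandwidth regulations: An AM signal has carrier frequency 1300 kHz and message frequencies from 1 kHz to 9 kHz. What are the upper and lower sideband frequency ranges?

Upper sideband (USB) = fc + [fm_low, fm_high] = 1300 + [1, 9] = [1301, 1309] kHz
Lower sideband (LSB) = fc - [fm_high, fm_low] = 1300 - [9, 1] = [1291, 1299] kHz
Total occupied spectrum: 1291 kHz to 1309 kHz (plus carrier at 1300 kHz)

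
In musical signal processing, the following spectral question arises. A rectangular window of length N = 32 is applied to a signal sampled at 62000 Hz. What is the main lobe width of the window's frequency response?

For a rectangular window of length N,
the main lobe width in frequency is 2*f_s/N.
= 2*62000/32 = 3875 Hz
This determines the minimum frequency separation for resolving two sinusoids.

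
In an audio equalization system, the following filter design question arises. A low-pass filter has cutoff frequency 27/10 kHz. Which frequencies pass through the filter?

A low-pass filter passes all frequencies below the cutoff frequency 27/10 kHz and attenuates higher frequencies.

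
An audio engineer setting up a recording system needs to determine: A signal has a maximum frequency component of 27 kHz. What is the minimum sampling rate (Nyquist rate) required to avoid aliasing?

By the Nyquist-Shannon sampling theorem,
the minimum sampling rate (Nyquist rate) must be at least 2 * f_max.
Nyquist rate = 2 * 27 kHz = 54 kHz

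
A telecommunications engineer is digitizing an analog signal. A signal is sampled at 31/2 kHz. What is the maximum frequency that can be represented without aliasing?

The maximum frequency that can be represented without aliasing
is the Nyquist frequency: f_max = f_s / 2 = 31/2 kHz / 2 = 31/4 kHz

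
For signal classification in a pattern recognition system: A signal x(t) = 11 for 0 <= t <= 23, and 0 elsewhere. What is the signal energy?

Energy = integral of |x(t)|^2 dt over the signal duration
= 11^2 * 23 = 121 * 23 = 2783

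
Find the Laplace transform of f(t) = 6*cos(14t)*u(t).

Standard pair: cos(wt)*u(t) <-> s/(s^2+w^2)
With w = 14: L{6*cos(14t)*u(t)} = 6s/(s^2+196)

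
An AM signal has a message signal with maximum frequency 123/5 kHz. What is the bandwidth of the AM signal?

In AM (double-sideband), the bandwidth is twice the message frequency.
BW = 2 * f_m = 2 * 123/5 kHz = 246/5 kHz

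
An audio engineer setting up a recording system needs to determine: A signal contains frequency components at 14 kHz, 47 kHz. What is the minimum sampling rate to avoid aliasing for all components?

The highest frequency component is f_max = 47 kHz.
Nyquist rate = 2 * f_max = 2 * 47 kHz = 94 kHz.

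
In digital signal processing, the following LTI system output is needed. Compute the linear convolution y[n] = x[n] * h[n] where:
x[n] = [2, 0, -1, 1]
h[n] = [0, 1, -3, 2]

y[n] = sum_k x[k]*h[n-k]. Output length = len(x) + len(h) - 1 = 4 + 4 - 1 = 7.
y[0] = 2*0 = 0
y[1] = 0*0 + 2*1 = 2
y[2] = -1*0 + 0*1 + 2*-3 = -6
y[3] = 1*0 + -1*1 + 0*-3 + 2*2 = 3
y[4] = 1*1 + -1*-3 + 0*2 = 4
y[5] = 1*-3 + -1*2 = -5
y[6] = 1*2 = 2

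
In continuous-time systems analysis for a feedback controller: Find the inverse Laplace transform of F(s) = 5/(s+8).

Standard pair: k/(s+a) <-> k*e^(-at)*u(t)
With k=5, a=8: f(t) = 5*e^(-8t)*u(t)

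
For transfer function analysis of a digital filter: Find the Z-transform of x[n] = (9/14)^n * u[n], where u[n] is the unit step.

The Z-transform of a^n * u[n] is z/(z-a) for |z| > |a|.
Here a = 9/14, so X(z) = z/(z - (9/14)) = 14z/(14z - 9)
ROC: |z| > 9/14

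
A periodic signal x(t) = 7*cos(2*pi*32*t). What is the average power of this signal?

Average power of A*cos(wt) is A^2/2.
P = 7^2 / 2 = 49/2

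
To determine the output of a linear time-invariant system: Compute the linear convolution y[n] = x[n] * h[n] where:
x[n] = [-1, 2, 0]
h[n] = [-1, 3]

y[n] = sum_k x[k]*h[n-k]. Output length = len(x) + len(h) - 1 = 3 + 2 - 1 = 4.
y[0] = -1*-1 = 1
y[1] = 2*-1 + -1*3 = -5
y[2] = 0*-1 + 2*3 = 6
y[3] = 0*3 = 0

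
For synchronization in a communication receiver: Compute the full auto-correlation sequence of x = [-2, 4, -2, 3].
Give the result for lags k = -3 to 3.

r_xx[k] = sum_m x[m]*x[m+k], indexed from 0, for k = -3 to 3:
  r_xx[-3] = x[3]*x[0] = -6
  r_xx[-2] = x[2]*x[0] + x[3]*x[1] = 16
  r_xx[-1] = x[1]*x[0] + x[2]*x[1] + x[3]*x[2] = -22
  r_xx[0] = x[0]*x[0] + x[1]*x[1] + x[2]*x[2] + x[3]*x[3] = 33
  r_xx[1] = x[0]*x[1] + x[1]*x[2] + x[2]*x[3] = -22
  r_xx[2] = x[0]*x[2] + x[1]*x[3] = 16
  r_xx[3] = x[0]*x[3] = -6
r_xx = [-6, 16, -22, 33, -22, 16, -6]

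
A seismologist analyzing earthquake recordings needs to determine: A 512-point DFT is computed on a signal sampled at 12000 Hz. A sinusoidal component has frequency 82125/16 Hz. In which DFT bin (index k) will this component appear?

DFT frequency resolution = f_s/N = 12000/512 = 375/16 Hz
Bin index k = f_signal / resolution = 82125/16 / 375/16 = 219
The signal frequency 82125/16 Hz falls in DFT bin k = 219.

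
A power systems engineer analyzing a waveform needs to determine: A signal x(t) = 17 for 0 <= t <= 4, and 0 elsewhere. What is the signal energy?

Energy = integral of |x(t)|^2 dt over the signal duration
= 17^2 * 4 = 289 * 4 = 1156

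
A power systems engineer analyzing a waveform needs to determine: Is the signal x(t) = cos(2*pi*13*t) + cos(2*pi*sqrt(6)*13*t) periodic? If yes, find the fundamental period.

f1 = 13 Hz, f2 = 13*sqrt(6) Hz
Ratio f2/f1 = sqrt(6), which is irrational.
Since the frequency ratio is irrational, no common period exists.
The signal is not periodic.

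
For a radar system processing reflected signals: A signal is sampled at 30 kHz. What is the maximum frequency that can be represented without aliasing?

The maximum frequency that can be represented without aliasing
is the Nyquist frequency: f_max = f_s / 2 = 30 kHz / 2 = 15 kHz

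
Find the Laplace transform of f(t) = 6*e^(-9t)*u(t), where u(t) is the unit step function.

Standard Laplace transform pair:
e^(-at)*u(t) <-> 1/(s+a)
With a = 9: L{6*e^(-9t)*u(t)} = 6/(s+9), ROC: Re(s) > -9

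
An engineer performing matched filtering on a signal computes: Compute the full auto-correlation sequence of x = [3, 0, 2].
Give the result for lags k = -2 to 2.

r_xx[k] = sum_m x[m]*x[m+k], indexed from 0, for k = -2 to 2:
  r_xx[-2] = x[2]*x[0] = 6
  r_xx[-1] = x[1]*x[0] + x[2]*x[1] = 0
  r_xx[0] = x[0]*x[0] + x[1]*x[1] + x[2]*x[2] = 13
  r_xx[1] = x[0]*x[1] + x[1]*x[2] = 0
  r_xx[2] = x[0]*x[2] = 6
r_xx = [6, 0, 13, 0, 6]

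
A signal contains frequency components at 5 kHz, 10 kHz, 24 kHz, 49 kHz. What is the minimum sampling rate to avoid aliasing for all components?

The highest frequency component is f_max = 49 kHz.
Nyquist rate = 2 * f_max = 2 * 49 kHz = 98 kHz.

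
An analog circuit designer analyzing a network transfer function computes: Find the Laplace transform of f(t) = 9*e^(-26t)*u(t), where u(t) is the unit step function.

Standard Laplace transform pair:
e^(-at)*u(t) <-> 1/(s+a)
With a = 26: L{9*e^(-26t)*u(t)} = 9/(s+26), ROC: Re(s) > -26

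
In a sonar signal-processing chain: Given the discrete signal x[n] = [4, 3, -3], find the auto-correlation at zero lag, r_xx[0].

The auto-correlation at zero lag r_xx[0] equals the signal energy.
r_xx[0] = sum of x[n]^2 = 4^2 + 3^2 + (-3)^2
= 16 + 9 + 9 = 34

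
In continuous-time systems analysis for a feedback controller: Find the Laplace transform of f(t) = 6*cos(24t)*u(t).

Standard pair: cos(wt)*u(t) <-> s/(s^2+w^2)
With w = 24: L{6*cos(24t)*u(t)} = 6s/(s^2+576)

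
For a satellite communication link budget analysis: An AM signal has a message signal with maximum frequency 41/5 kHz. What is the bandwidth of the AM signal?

In AM (double-sideband), the bandwidth is twice the message frequency.
BW = 2 * f_m = 2 * 41/5 kHz = 82/5 kHz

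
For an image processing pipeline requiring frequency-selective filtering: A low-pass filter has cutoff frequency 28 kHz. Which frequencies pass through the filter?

A low-pass filter passes all frequencies below the cutoff frequency 28 kHz and attenuates higher frequencies.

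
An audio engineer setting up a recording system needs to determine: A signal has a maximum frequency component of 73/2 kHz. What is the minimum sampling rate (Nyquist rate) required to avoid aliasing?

By the Nyquist-Shannon sampling theorem,
the minimum sampling rate (Nyquist rate) must be at least 2 * f_max.
Nyquist rate = 2 * 73/2 kHz = 73 kHz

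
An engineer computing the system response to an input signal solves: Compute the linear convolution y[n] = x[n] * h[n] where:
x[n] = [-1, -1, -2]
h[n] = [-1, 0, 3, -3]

y[n] = sum_k x[k]*h[n-k]. Output length = len(x) + len(h) - 1 = 3 + 4 - 1 = 6.
y[0] = -1*-1 = 1
y[1] = -1*-1 + -1*0 = 1
y[2] = -2*-1 + -1*0 + -1*3 = -1
y[3] = -2*0 + -1*3 + -1*-3 = 0
y[4] = -2*3 + -1*-3 = -3
y[5] = -2*-3 = 6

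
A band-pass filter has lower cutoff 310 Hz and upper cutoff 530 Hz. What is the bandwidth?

Bandwidth = f_high - f_low
= 530 Hz - 310 Hz = 220 Hz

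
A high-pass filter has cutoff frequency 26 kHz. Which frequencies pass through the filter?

A high-pass filter passes all frequencies above the cutoff frequency 26 kHz and attenuates lower frequencies.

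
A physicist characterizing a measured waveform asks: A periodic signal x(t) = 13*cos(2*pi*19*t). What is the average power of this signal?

Average power of A*cos(wt) is A^2/2.
P = 13^2 / 2 = 169/2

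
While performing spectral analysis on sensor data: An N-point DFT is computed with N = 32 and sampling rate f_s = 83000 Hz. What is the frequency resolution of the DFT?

DFT frequency resolution = f_s / N
= 83000 / 32 = 10375/4 Hz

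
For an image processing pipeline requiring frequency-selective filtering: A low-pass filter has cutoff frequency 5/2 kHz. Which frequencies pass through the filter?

A low-pass filter passes all frequencies below the cutoff frequency 5/2 kHz and attenuates higher frequencies.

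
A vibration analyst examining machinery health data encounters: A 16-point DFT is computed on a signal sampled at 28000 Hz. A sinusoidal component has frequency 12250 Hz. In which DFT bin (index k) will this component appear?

DFT frequency resolution = f_s/N = 28000/16 = 1750 Hz
Bin index k = f_signal / resolution = 12250 / 1750 = 7
The signal frequency 12250 Hz falls in DFT bin k = 7.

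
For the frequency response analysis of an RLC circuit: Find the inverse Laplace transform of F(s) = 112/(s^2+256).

Standard pair: w/(s^2+w^2) <-> sin(wt)*u(t)
Recognize w^2 = 256, so w = 16; numerator 112 = 7*16.
f(t) = 7*sin(16t)*u(t)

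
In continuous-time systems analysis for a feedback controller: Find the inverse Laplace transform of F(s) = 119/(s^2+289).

Standard pair: w/(s^2+w^2) <-> sin(wt)*u(t)
Recognize w^2 = 289, so w = 17; numerator 119 = 7*17.
f(t) = 7*sin(17t)*u(t)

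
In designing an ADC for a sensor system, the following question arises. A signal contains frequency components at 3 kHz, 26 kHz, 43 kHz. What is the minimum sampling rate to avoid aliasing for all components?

The highest frequency component is f_max = 43 kHz.
Nyquist rate = 2 * f_max = 2 * 43 kHz = 86 kHz.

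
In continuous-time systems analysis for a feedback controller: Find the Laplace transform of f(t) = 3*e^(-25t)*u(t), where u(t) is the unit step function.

Standard Laplace transform pair:
e^(-at)*u(t) <-> 1/(s+a)
With a = 25: L{3*e^(-25t)*u(t)} = 3/(s+25), ROC: Re(s) > -25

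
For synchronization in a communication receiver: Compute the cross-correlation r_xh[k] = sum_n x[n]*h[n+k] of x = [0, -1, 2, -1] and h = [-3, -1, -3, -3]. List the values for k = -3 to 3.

Both sequences indexed from 0 and zero outside their support.
Lags with overlap: k = -3 to 3.
  r_xh[-3] = x[3]*h[0] = 3
  r_xh[-2] = x[2]*h[0] + x[3]*h[1] = -5
  r_xh[-1] = x[1]*h[0] + x[2]*h[1] + x[3]*h[2] = 4
  r_xh[0] = x[0]*h[0] + x[1]*h[1] + x[2]*h[2] + x[3]*h[3] = -2
  r_xh[1] = x[0]*h[1] + x[1]*h[2] + x[2]*h[3] = -3
  r_xh[2] = x[0]*h[2] + x[1]*h[3] = 3
  r_xh[3] = x[0]*h[3] = 0
r_xh = [3, -5, 4, -2, -3, 3, 0] (for k = -3, ..., 3)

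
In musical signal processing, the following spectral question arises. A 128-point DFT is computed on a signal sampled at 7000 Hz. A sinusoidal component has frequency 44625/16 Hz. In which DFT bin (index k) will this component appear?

DFT frequency resolution = f_s/N = 7000/128 = 875/16 Hz
Bin index k = f_signal / resolution = 44625/16 / 875/16 = 51
The signal frequency 44625/16 Hz falls in DFT bin k = 51.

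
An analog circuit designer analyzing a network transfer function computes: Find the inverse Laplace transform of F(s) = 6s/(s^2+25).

Standard pair: s/(s^2+w^2) <-> cos(wt)*u(t)
With k=6, w=5: f(t) = 6*cos(5t)*u(t)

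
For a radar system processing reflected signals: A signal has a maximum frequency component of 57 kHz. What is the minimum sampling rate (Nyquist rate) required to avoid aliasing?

By the Nyquist-Shannon sampling theorem,
the minimum sampling rate (Nyquist rate) must be at least 2 * f_max.
Nyquist rate = 2 * 57 kHz = 114 kHz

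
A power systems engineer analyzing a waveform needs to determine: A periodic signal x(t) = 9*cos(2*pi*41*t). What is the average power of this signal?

Average power of A*cos(wt) is A^2/2.
P = 9^2 / 2 = 81/2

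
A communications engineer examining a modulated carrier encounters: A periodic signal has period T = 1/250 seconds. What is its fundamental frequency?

The fundamental frequency is the reciprocal of the period.
f = 1/T = 1/(1/250) = 250 Hz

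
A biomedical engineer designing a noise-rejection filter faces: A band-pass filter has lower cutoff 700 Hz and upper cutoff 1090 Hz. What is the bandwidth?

Bandwidth = f_high - f_low
= 1090 Hz - 700 Hz = 390 Hz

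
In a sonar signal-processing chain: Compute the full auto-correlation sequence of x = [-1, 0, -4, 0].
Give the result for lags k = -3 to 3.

r_xx[k] = sum_m x[m]*x[m+k], indexed from 0, for k = -3 to 3:
  r_xx[-3] = x[3]*x[0] = 0
  r_xx[-2] = x[2]*x[0] + x[3]*x[1] = 4
  r_xx[-1] = x[1]*x[0] + x[2]*x[1] + x[3]*x[2] = 0
  r_xx[0] = x[0]*x[0] + x[1]*x[1] + x[2]*x[2] + x[3]*x[3] = 17
  r_xx[1] = x[0]*x[1] + x[1]*x[2] + x[2]*x[3] = 0
  r_xx[2] = x[0]*x[2] + x[1]*x[3] = 4
  r_xx[3] = x[0]*x[3] = 0
r_xx = [0, 4, 0, 17, 0, 4, 0]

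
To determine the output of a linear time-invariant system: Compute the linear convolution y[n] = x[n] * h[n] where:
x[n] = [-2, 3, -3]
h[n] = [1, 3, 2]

y[n] = sum_k x[k]*h[n-k]. Output length = len(x) + len(h) - 1 = 3 + 3 - 1 = 5.
y[0] = -2*1 = -2
y[1] = 3*1 + -2*3 = -3
y[2] = -3*1 + 3*3 + -2*2 = 2
y[3] = -3*3 + 3*2 = -3
y[4] = -3*2 = -6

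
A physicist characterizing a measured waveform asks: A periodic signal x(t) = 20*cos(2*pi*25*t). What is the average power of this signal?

Average power of A*cos(wt) is A^2/2.
P = 20^2 / 2 = 400/2 = 200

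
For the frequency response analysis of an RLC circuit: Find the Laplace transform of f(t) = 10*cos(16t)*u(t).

Standard pair: cos(wt)*u(t) <-> s/(s^2+w^2)
With w = 16: L{10*cos(16t)*u(t)} = 10s/(s^2+256)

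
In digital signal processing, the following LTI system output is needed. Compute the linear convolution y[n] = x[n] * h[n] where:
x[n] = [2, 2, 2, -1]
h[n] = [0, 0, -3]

y[n] = sum_k x[k]*h[n-k]. Output length = len(x) + len(h) - 1 = 4 + 3 - 1 = 6.
y[0] = 2*0 = 0
y[1] = 2*0 + 2*0 = 0
y[2] = 2*0 + 2*0 + 2*-3 = -6
y[3] = -1*0 + 2*0 + 2*-3 = -6
y[4] = -1*0 + 2*-3 = -6
y[5] = -1*-3 = 3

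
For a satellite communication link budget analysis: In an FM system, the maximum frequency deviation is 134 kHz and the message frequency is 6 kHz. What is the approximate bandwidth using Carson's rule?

Carson's rule: BW = 2*(delta_f + f_m)
= 2*(134 + 6) kHz = 280 kHz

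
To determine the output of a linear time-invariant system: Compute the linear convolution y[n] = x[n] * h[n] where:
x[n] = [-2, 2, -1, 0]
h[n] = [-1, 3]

y[n] = sum_k x[k]*h[n-k]. Output length = len(x) + len(h) - 1 = 4 + 2 - 1 = 5.
y[0] = -2*-1 = 2
y[1] = 2*-1 + -2*3 = -8
y[2] = -1*-1 + 2*3 = 7
y[3] = 0*-1 + -1*3 = -3
y[4] = 0*3 = 0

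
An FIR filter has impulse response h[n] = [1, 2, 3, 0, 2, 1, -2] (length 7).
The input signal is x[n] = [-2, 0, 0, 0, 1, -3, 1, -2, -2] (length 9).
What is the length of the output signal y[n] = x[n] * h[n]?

For linear convolution, the output length is:
len(y) = len(x) + len(h) - 1 = 9 + 7 - 1 = 15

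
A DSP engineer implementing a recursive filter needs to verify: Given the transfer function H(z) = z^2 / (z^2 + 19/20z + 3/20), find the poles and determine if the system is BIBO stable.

Poles are roots of the denominator: z^2 + 19/20z + 3/20 = 0.
Quadratic formula: z = [-(19/20) +/- sqrt((19/20)^2 - 4*(3/20))] / 2
Discriminant = 361/400 - 3/5 = 121/400; sqrt = 11/20.
z = (-19/20 +/- 11/20) / 2 => z = -1/5 or z = -3/4.
|p1| = 1/5, |p2| = 3/4.
For BIBO stability, all poles must lie inside the unit circle (|p| < 1).
System is STABLE since both |p| < 1.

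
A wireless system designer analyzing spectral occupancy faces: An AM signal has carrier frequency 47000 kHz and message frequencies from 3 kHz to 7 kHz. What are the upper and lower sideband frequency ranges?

Upper sideband (USB) = fc + [fm_low, fm_high] = 47000 + [3, 7] = [47003, 47007] kHz
Lower sideband (LSB) = fc - [fm_high, fm_low] = 47000 - [7, 3] = [46993, 46997] kHz
Total occupied spectrum: 46993 kHz to 47007 kHz (plus carrier at 47000 kHz)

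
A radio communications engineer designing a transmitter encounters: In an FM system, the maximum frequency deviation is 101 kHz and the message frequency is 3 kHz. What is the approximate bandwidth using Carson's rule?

Carson's rule: BW = 2*(delta_f + f_m)
= 2*(101 + 3) kHz = 208 kHz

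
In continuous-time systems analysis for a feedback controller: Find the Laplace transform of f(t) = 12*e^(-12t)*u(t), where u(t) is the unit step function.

Standard Laplace transform pair:
e^(-at)*u(t) <-> 1/(s+a)
With a = 12: L{12*e^(-12t)*u(t)} = 12/(s+12), ROC: Re(s) > -12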